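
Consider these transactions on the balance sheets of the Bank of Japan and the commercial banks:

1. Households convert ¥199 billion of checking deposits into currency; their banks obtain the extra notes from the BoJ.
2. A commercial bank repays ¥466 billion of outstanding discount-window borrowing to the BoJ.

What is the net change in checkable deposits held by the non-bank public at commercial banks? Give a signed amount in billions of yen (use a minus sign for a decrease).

-¥199 billion

BoJ balance sheet:
  Assets:      Loans to banks −¥466B
  Liabilities: Bank reserves −¥665B, Currency in circulation +¥199B
Commercial banking system:
  Assets:      Reserves at CB −¥665B
  Liabilities: Checkable deposits −¥199B, Borrowings from CB −¥466B
So the change in checkable deposits held by the non-bank public at commercial banks is -¥199 billion.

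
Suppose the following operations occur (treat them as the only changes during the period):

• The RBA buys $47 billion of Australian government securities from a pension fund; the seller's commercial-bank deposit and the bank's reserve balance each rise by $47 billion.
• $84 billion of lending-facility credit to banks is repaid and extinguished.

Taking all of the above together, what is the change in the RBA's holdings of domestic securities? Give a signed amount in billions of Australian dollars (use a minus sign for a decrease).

Asset purchase (from non-banks) $47 billion: securities added to the RBA's portfolio → +$47B.
Discount-window repayment $84 billion: the RBA's securities portfolio is untouched → 0.
Net: 47 + 0 = +$47 billion.

+$47 billion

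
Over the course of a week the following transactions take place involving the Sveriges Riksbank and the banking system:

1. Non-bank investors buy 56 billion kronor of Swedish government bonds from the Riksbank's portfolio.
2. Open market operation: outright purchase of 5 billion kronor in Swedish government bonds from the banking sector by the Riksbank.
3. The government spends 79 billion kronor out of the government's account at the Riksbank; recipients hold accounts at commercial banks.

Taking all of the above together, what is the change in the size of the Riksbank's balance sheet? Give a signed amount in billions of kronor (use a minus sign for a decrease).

-51 billion

Riksbank balance sheet:
  Assets:      Securities −51B
  Liabilities: Bank reserves +28B, Government deposits −79B
Commercial banking system:
  Assets:      Reserves at CB +28B, Securities −5B
  Liabilities: Checkable deposits +23B
Change in total Riksbank assets = -51 billion.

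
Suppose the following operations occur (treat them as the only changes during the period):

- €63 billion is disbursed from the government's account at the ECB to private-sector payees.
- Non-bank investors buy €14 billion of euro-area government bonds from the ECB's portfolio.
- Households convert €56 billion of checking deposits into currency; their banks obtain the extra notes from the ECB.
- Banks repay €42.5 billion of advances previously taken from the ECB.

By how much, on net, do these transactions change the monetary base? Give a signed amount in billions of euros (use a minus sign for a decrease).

Government spending €63 billion: a non-base liability converts back to reserves → +€63B.
Asset sale (to non-banks) €14 billion: ECB balance sheet contracts → −€14B.
Currency withdrawal €56 billion: just a shift between currency and reserves — both are base money → 0.
Discount-window repayment €42.5 billion: ECB balance sheet contracts → −€42.5B.
Net: 63 − 14 + 0 − 42.5 = +€6.5 billion.

+€6.5 billion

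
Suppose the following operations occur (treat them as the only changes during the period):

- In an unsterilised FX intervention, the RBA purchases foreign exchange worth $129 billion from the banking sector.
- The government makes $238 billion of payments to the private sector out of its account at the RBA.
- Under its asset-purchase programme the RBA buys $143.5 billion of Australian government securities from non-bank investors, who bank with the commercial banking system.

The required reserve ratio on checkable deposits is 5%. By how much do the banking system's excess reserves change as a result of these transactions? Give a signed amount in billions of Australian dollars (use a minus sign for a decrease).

FX purchase $129 billion: reserves +$129B, deposits 0.
Government spending $238 billion: reserves +$238B, deposits +$238B.
Asset purchase (from non-banks) $143.5 billion: reserves +$143.5B, deposits +$143.5B.
Totals: Δreserves = +$510.5B, Δdeposits = +$381.5B.
Δrequired reserves = 5% × +$381.5B = +$19.075B.
Δexcess reserves = Δreserves − Δrequired = +$510.5B − (+$19.075B) = +$491.425 billion.

+$491.425 billion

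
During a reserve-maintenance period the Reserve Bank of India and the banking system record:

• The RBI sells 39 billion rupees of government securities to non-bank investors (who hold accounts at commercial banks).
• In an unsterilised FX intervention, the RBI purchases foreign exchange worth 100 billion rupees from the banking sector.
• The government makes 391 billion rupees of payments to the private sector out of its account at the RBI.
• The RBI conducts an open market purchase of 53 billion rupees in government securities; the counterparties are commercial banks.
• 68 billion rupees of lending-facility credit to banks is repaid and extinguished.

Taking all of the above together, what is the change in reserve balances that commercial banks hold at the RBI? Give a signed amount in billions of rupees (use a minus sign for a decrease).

RBI balance sheet:
  Assets:      Securities +14B, Loans to banks −68B, Foreign assets +100B
  Liabilities: Bank reserves +437B, Government deposits −391B
So the change in reserve balances that commercial banks hold at the RBI is +437 billion.

+437 billion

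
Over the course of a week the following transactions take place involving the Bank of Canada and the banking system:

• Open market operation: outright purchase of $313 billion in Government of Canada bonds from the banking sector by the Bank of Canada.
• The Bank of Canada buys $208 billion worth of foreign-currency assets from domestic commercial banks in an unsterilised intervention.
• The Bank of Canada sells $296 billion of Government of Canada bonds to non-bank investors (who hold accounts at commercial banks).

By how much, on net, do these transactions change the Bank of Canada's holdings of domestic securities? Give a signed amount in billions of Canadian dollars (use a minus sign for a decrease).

+$17 billion

OMO purchase (from banks) $313 billion: securities added to the Bank of Canada's portfolio → +$313B.
FX purchase $208 billion: the Bank of Canada's securities portfolio is untouched → 0.
Asset sale (to non-banks) $296 billion: securities removed from the Bank of Canada's portfolio → −$296B.
Net: 313 + 0 − 296 = +$17 billion.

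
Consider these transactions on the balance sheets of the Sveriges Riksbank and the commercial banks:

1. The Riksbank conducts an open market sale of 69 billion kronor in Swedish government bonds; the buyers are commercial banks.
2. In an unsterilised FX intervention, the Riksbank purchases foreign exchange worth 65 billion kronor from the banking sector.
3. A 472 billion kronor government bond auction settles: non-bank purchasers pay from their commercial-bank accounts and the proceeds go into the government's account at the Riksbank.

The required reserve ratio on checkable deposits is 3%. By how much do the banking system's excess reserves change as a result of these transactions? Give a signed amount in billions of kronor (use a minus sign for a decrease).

-461.84 billion

OMO sale (to banks) 69 billion kronor: reserves −69B, deposits 0.
FX purchase 65 billion kronor: reserves +65B, deposits 0.
Government account inflow 472 billion kronor: reserves −472B, deposits −472B.
Totals: Δreserves = −476B, Δdeposits = −472B.
Δrequired reserves = 3% × −472B = −14.16B.
Δexcess reserves = Δreserves − Δrequired = −476B − (−14.16B) = -461.84 billion.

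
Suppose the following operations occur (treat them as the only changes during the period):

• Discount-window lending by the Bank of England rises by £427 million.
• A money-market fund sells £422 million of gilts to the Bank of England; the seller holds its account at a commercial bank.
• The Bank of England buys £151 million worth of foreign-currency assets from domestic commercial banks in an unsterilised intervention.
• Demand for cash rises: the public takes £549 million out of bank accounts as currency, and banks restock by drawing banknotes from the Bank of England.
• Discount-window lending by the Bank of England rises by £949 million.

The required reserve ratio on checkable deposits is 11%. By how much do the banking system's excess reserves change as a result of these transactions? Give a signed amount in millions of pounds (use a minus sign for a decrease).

+£1413.97 million

Discount-window loan £427 million: reserves +£427M, deposits 0.
Asset purchase (from non-banks) £422 million: reserves +£422M, deposits +£422M.
FX purchase £151 million: reserves +£151M, deposits 0.
Currency withdrawal £549 million: reserves −£549M, deposits −£549M.
Discount-window loan £949 million: reserves +£949M, deposits 0.
Totals: Δreserves = +£1400M, Δdeposits = −£127M.
Δrequired reserves = 11% × −£127M = −£13.97M.
Δexcess reserves = Δreserves − Δrequired = +£1400M − (−£13.97M) = +£1413.97 million.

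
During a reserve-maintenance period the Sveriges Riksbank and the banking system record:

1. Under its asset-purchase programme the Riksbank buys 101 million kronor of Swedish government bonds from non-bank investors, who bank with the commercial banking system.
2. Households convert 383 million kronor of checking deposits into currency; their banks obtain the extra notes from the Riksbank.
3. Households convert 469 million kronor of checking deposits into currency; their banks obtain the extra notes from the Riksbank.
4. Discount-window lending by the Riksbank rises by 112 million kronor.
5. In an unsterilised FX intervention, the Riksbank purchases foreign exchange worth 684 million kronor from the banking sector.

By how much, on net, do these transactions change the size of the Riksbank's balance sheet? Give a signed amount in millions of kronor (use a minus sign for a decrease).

Riksbank balance sheet:
  Assets:      Securities +101M, Loans to banks +112M, Foreign assets +684M
  Liabilities: Bank reserves +45M, Currency in circulation +852M
Commercial banking system:
  Assets:      Reserves at CB +45M, Foreign assets −684M
  Liabilities: Checkable deposits −751M, Borrowings from CB +112M
Change in total Riksbank assets = +897 million.

+897 million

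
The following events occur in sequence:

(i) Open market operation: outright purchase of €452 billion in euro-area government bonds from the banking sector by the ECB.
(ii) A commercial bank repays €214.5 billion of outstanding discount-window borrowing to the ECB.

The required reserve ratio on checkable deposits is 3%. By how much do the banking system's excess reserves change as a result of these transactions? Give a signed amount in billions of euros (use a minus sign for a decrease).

+€237.5 billion

OMO purchase (from banks) €452 billion: reserves +€452B, deposits 0.
Discount-window repayment €214.5 billion: reserves −€214.5B, deposits 0.
Totals: Δreserves = +€237.5B, Δdeposits = 0.
Δrequired reserves = 3% × 0 = 0.
Δexcess reserves = Δreserves − Δrequired = +€237.5B − (0) = +€237.5 billion.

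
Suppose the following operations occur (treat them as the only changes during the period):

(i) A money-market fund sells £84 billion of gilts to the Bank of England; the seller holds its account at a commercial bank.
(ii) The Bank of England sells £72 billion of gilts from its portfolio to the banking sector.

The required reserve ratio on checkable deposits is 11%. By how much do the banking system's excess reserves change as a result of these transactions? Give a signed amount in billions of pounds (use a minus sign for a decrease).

Asset purchase (from non-banks) £84 billion: reserves +£84B, deposits +£84B.
OMO sale (to banks) £72 billion: reserves −£72B, deposits 0.
Totals: Δreserves = +£12B, Δdeposits = +£84B.
Δrequired reserves = 11% × +£84B = +£9.24B.
Δexcess reserves = Δreserves − Δrequired = +£12B − (+£9.24B) = +£2.76 billion.

+£2.76 billion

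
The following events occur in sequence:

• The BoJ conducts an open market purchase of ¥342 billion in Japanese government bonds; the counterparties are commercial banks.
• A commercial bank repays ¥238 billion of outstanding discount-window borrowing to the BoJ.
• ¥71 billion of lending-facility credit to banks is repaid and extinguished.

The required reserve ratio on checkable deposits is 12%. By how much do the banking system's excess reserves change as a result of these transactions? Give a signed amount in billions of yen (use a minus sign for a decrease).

OMO purchase (from banks) ¥342 billion: reserves +¥342B, deposits 0.
Discount-window repayment ¥238 billion: reserves −¥238B, deposits 0.
Discount-window repayment ¥71 billion: reserves −¥71B, deposits 0.
Totals: Δreserves = +¥33B, Δdeposits = 0.
Δrequired reserves = 12% × 0 = 0.
Δexcess reserves = Δreserves − Δrequired = +¥33B − (0) = +¥33 billion.

+¥33 billion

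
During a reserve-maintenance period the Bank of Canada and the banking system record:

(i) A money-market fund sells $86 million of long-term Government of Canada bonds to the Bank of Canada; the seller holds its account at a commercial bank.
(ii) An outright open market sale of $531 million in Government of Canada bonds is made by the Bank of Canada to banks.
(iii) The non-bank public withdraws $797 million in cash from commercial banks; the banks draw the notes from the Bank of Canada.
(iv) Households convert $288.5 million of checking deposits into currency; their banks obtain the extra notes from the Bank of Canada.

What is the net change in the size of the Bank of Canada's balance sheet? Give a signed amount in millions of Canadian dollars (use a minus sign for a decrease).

-$445 million

Bank of Canada balance sheet:
  Assets:      Securities −$445M
  Liabilities: Bank reserves −$1530.5M, Currency in circulation +$1085.5M
Commercial banking system:
  Assets:      Reserves at CB −$1530.5M, Securities +$531M
  Liabilities: Checkable deposits −$999.5M
Change in total Bank of Canada assets = -$445 million.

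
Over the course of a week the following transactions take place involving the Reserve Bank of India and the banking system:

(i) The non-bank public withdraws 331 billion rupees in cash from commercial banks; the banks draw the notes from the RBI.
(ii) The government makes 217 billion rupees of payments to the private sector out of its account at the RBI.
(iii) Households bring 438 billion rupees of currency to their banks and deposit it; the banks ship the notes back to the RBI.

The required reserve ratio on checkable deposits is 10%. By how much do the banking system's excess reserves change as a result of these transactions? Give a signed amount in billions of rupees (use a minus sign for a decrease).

+291.6 billion

Currency withdrawal 331 billion rupees: reserves −331B, deposits −331B.
Government spending 217 billion rupees: reserves +217B, deposits +217B.
Currency deposit 438 billion rupees: reserves +438B, deposits +438B.
Totals: Δreserves = +324B, Δdeposits = +324B.
Δrequired reserves = 10% × +324B = +32.4B.
Δexcess reserves = Δreserves − Δrequired = +324B − (+32.4B) = +291.6 billion.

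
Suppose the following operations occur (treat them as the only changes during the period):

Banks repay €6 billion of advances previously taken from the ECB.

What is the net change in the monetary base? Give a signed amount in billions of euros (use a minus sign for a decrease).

-€6 billion

Discount-window repayment €6 billion: ECB balance sheet contracts → −€6B.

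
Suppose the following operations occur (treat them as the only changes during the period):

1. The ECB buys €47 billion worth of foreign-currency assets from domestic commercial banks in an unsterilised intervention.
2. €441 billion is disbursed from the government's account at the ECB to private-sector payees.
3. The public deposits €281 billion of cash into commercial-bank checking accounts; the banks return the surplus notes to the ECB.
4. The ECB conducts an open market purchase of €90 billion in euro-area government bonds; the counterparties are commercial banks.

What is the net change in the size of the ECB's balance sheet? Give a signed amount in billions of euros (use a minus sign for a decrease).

+€137 billion

FX purchase €47 billion: an ECB asset is acquired → +€47B.
Government spending €441 billion: only the composition of liabilities changes → 0.
Currency deposit €281 billion: only the composition of liabilities changes → 0.
OMO purchase (from banks) €90 billion: an ECB asset is acquired → +€90B.
Net: 47 + 0 + 0 + 90 = +€137 billion.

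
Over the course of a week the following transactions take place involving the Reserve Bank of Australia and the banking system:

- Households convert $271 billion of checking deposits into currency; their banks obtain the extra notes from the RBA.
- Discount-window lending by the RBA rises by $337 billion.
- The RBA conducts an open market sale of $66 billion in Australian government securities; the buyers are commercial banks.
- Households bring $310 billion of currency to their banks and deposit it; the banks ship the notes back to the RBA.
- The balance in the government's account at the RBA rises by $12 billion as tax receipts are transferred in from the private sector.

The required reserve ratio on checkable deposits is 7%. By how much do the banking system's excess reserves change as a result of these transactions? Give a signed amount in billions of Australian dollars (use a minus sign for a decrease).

Currency withdrawal $271 billion: reserves −$271B, deposits −$271B.
Discount-window loan $337 billion: reserves +$337B, deposits 0.
OMO sale (to banks) $66 billion: reserves −$66B, deposits 0.
Currency deposit $310 billion: reserves +$310B, deposits +$310B.
Government account inflow $12 billion: reserves −$12B, deposits −$12B.
Totals: Δreserves = +$298B, Δdeposits = +$27B.
Δrequired reserves = 7% × +$27B = +$1.89B.
Δexcess reserves = Δreserves − Δrequired = +$298B − (+$1.89B) = +$296.11 billion.

+$296.11 billion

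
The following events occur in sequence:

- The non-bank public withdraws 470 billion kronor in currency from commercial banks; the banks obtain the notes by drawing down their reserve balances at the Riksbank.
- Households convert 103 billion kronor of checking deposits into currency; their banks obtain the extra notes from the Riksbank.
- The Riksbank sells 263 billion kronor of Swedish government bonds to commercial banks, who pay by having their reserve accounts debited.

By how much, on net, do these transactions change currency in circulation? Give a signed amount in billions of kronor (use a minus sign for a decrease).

Currency withdrawal 470 billion kronor: notes leave the central bank → +470B.
Currency withdrawal 103 billion kronor: notes leave the central bank → +103B.
OMO sale (to banks) 263 billion kronor: no currency enters or leaves circulation → 0.
Net: 470 + 103 + 0 = +573 billion.

+573 billion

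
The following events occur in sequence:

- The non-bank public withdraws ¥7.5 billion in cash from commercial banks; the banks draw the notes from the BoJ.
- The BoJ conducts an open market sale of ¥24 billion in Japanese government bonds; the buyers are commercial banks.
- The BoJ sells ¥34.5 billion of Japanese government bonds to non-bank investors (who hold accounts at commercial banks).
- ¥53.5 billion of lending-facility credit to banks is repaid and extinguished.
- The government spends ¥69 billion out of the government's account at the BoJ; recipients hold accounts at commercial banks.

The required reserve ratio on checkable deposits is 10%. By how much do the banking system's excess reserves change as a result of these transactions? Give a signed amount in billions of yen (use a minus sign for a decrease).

Currency withdrawal ¥7.5 billion: reserves −¥7.5B, deposits −¥7.5B.
OMO sale (to banks) ¥24 billion: reserves −¥24B, deposits 0.
Asset sale (to non-banks) ¥34.5 billion: reserves −¥34.5B, deposits −¥34.5B.
Discount-window repayment ¥53.5 billion: reserves −¥53.5B, deposits 0.
Government spending ¥69 billion: reserves +¥69B, deposits +¥69B.
Totals: Δreserves = −¥50.5B, Δdeposits = +¥27B.
Δrequired reserves = 10% × +¥27B = +¥2.7B.
Δexcess reserves = Δreserves − Δrequired = −¥50.5B − (+¥2.7B) = -¥53.2 billion.

-¥53.2 billion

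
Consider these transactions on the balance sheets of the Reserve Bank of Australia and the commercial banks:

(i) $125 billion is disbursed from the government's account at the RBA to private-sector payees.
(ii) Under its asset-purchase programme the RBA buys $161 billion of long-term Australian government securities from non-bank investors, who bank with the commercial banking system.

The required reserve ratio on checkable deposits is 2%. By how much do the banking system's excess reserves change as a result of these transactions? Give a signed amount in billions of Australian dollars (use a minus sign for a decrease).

Government spending $125 billion: reserves +$125B, deposits +$125B.
Asset purchase (from non-banks) $161 billion: reserves +$161B, deposits +$161B.
Totals: Δreserves = +$286B, Δdeposits = +$286B.
Δrequired reserves = 2% × +$286B = +$5.72B.
Δexcess reserves = Δreserves − Δrequired = +$286B − (+$5.72B) = +$280.28 billion.

+$280.28 billion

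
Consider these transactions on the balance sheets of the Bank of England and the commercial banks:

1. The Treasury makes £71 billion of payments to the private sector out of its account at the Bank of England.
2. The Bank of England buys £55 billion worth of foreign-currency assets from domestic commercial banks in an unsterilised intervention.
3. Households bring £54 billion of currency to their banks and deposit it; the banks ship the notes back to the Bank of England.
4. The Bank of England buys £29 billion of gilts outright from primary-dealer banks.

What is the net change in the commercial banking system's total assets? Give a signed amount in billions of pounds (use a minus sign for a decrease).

+£125 billion

Government spending £71 billion: bank balance sheets expand → +£71B.
FX purchase £55 billion: just an asset swap on bank balance sheets → 0.
Currency deposit £54 billion: bank balance sheets expand → +£54B.
OMO purchase (from banks) £29 billion: just an asset swap on bank balance sheets → 0.
Net: 71 + 0 + 54 + 0 = +£125 billion.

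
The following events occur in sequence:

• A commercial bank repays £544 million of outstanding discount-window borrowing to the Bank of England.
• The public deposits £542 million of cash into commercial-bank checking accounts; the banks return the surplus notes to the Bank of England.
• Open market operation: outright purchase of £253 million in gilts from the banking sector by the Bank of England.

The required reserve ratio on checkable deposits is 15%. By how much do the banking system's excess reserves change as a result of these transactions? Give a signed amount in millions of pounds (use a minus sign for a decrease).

Discount-window repayment £544 million: reserves −£544M, deposits 0.
Currency deposit £542 million: reserves +£542M, deposits +£542M.
OMO purchase (from banks) £253 million: reserves +£253M, deposits 0.
Totals: Δreserves = +£251M, Δdeposits = +£542M.
Δrequired reserves = 15% × +£542M = +£81.3M.
Δexcess reserves = Δreserves − Δrequired = +£251M − (+£81.3M) = +£169.7 million.

+£169.7 million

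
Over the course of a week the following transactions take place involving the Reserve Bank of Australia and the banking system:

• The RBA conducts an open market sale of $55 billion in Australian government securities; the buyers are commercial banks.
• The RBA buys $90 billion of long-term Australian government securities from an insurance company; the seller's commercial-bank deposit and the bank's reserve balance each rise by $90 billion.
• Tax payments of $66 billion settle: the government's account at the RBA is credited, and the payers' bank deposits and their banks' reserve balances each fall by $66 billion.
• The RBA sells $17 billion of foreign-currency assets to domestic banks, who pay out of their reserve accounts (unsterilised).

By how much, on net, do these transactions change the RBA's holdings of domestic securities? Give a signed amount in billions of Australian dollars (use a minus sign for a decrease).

+$35 billion

RBA balance sheet:
  Assets:      Securities +$35B, Foreign assets −$17B
  Liabilities: Bank reserves −$48B, Government deposits +$66B
Commercial banking system:
  Assets:      Reserves at CB −$48B, Securities +$55B, Foreign assets +$17B
  Liabilities: Checkable deposits +$24B
So the change in the RBA's holdings of domestic securities is +$35 billion.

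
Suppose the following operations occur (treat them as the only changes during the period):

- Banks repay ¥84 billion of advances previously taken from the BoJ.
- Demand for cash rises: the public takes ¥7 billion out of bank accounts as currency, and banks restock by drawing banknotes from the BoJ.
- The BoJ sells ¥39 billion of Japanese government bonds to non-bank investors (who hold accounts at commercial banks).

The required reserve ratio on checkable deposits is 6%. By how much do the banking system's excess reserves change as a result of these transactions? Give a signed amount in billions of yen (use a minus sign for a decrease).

Discount-window repayment ¥84 billion: reserves −¥84B, deposits 0.
Currency withdrawal ¥7 billion: reserves −¥7B, deposits −¥7B.
Asset sale (to non-banks) ¥39 billion: reserves −¥39B, deposits −¥39B.
Totals: Δreserves = −¥130B, Δdeposits = −¥46B.
Δrequired reserves = 6% × −¥46B = −¥2.76B.
Δexcess reserves = Δreserves − Δrequired = −¥130B − (−¥2.76B) = -¥127.24 billion.

-¥127.24 billion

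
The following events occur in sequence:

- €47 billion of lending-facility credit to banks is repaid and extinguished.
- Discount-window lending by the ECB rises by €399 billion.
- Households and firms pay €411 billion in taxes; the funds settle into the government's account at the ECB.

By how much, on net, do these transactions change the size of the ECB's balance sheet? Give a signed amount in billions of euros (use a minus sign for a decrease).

Discount-window repayment €47 billion: an ECB asset is shed → −€47B.
Discount-window loan €399 billion: an ECB asset is acquired → +€399B.
Government account inflow €411 billion: only the composition of liabilities changes → 0.
Net: −47 + 399 + 0 = +€352 billion.

+€352 billion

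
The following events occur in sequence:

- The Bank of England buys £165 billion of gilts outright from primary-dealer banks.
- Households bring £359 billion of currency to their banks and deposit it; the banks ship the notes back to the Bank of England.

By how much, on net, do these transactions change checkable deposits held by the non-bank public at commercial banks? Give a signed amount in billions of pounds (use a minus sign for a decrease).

Bank of England balance sheet:
  Assets:      Securities +£165B
  Liabilities: Bank reserves +£524B, Currency in circulation −£359B
Commercial banking system:
  Assets:      Reserves at CB +£524B, Securities −£165B
  Liabilities: Checkable deposits +£359B
So the change in checkable deposits held by the non-bank public at commercial banks is +£359 billion.

+£359 billion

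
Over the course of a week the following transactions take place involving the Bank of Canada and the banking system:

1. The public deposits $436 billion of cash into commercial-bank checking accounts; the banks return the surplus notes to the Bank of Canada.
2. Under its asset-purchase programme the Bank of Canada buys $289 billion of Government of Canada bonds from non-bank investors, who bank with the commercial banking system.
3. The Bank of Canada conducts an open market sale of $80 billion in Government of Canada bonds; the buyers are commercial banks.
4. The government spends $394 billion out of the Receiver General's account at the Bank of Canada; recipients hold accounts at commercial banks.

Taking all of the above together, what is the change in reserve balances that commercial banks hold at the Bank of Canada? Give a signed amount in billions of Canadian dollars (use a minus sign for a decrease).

Currency deposit $436 billion: returned notes are swapped for reserve credit → +$436B.
Asset purchase (from non-banks) $289 billion: the Bank of Canada pays by crediting reserve accounts → +$289B.
OMO sale (to banks) $80 billion: the buying banks pay out of their reserve balances → −$80B.
Government spending $394 billion: government payments flow into bank reserve accounts → +$394B.
Net: 436 + 289 − 80 + 394 = +$1039 billion.

+$1039 billion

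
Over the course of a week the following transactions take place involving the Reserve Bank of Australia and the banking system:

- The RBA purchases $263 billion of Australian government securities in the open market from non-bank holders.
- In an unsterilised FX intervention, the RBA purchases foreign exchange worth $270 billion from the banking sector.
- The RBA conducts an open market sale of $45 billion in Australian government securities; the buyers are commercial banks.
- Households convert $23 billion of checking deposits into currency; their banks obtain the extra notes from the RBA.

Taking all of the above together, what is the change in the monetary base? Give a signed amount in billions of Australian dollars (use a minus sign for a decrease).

RBA balance sheet:
  Assets:      Securities +$218B, Foreign assets +$270B
  Liabilities: Bank reserves +$465B, Currency in circulation +$23B
Monetary base = currency + reserves: +$23B + (+$465B) = +$488 billion.

+$488 billion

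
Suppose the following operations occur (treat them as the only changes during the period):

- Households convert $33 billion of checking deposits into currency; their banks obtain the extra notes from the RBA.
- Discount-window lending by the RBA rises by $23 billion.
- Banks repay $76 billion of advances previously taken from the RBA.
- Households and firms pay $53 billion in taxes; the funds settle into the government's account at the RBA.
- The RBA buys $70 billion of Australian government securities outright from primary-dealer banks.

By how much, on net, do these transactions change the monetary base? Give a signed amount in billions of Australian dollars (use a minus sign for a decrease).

-$36 billion

Currency withdrawal $33 billion: just a shift between currency and reserves — both are base money → 0.
Discount-window loan $23 billion: RBA balance sheet expands → +$23B.
Discount-window repayment $76 billion: RBA balance sheet contracts → −$76B.
Government account inflow $53 billion: reserves shift to a non-base liability → −$53B.
OMO purchase (from banks) $70 billion: RBA balance sheet expands → +$70B.
Net: 0 + 23 − 76 − 53 + 70 = -$36 billion.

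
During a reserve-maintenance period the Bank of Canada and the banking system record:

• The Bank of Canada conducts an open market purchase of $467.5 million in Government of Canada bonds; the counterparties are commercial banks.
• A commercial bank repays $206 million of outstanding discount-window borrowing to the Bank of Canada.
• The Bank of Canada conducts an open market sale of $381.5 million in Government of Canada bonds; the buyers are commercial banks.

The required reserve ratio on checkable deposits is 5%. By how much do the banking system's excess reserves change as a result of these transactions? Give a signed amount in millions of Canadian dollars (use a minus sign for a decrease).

OMO purchase (from banks) $467.5 million: reserves +$467.5M, deposits 0.
Discount-window repayment $206 million: reserves −$206M, deposits 0.
OMO sale (to banks) $381.5 million: reserves −$381.5M, deposits 0.
Totals: Δreserves = −$120M, Δdeposits = 0.
Δrequired reserves = 5% × 0 = 0.
Δexcess reserves = Δreserves − Δrequired = −$120M − (0) = -$120 million.

-$120 million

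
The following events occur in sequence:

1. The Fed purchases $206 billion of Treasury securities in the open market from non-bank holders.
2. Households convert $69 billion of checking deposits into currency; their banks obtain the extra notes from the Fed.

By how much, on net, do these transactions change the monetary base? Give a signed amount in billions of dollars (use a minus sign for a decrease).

+$206 billion

Fed balance sheet:
  Assets:      Securities +$206B
  Liabilities: Bank reserves +$137B, Currency in circulation +$69B
Monetary base = currency + reserves: +$69B + (+$137B) = +$206 billion.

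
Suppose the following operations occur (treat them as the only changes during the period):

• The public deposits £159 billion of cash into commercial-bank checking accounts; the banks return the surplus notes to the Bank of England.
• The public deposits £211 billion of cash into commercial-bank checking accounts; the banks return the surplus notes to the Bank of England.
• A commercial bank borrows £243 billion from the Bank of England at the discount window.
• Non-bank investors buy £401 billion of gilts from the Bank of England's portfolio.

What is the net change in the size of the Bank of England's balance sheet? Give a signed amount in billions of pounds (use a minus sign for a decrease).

Bank of England balance sheet:
  Assets:      Securities −£401B, Loans to banks +£243B
  Liabilities: Bank reserves +£212B, Currency in circulation −£370B
Change in total Bank of England assets = -£158 billion.

-£158 billion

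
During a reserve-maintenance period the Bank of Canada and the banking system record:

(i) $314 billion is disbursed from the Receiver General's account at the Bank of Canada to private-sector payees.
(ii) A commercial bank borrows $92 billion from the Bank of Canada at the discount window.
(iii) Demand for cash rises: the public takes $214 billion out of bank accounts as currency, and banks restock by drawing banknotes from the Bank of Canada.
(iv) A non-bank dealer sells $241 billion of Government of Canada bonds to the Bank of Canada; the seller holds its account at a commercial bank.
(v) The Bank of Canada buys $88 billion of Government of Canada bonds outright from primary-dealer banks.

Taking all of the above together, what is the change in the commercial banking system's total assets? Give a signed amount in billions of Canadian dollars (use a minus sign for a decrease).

+$433 billion

Bank of Canada balance sheet:
  Assets:      Securities +$329B, Loans to banks +$92B
  Liabilities: Bank reserves +$521B, Currency in circulation +$214B, Government deposits −$314B
Commercial banking system:
  Assets:      Reserves at CB +$521B, Securities −$88B
  Liabilities: Checkable deposits +$341B, Borrowings from CB +$92B
Change in total bank assets = +$433 billion.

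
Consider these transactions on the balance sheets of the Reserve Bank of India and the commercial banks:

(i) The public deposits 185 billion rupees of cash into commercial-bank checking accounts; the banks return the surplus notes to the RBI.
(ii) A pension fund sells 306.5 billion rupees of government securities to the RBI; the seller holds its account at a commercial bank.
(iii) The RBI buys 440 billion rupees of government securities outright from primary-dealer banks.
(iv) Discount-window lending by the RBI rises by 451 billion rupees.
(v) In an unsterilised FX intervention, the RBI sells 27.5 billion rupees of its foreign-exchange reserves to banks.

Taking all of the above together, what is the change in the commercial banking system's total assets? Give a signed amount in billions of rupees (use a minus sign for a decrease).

+942.5 billion

RBI balance sheet:
  Assets:      Securities +746.5B, Loans to banks +451B, Foreign assets −27.5B
  Liabilities: Bank reserves +1355B, Currency in circulation −185B
Commercial banking system:
  Assets:      Reserves at CB +1355B, Securities −440B, Foreign assets +27.5B
  Liabilities: Checkable deposits +491.5B, Borrowings from CB +451B
Change in total bank assets = +942.5 billion.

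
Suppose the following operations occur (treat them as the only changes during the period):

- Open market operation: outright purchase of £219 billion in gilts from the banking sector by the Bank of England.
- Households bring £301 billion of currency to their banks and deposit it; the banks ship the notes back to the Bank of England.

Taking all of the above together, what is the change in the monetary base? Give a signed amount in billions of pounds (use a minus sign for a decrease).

+£219 billion

Bank of England balance sheet:
  Assets:      Securities +£219B
  Liabilities: Bank reserves +£520B, Currency in circulation −£301B
Monetary base = currency + reserves: −£301B + (+£520B) = +£219 billion.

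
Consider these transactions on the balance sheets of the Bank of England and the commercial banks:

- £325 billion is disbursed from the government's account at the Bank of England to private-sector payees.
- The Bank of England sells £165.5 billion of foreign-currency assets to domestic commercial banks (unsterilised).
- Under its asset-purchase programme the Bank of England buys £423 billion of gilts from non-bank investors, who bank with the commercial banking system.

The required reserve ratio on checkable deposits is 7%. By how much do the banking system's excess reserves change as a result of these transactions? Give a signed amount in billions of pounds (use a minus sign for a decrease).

Government spending £325 billion: reserves +£325B, deposits +£325B.
FX sale £165.5 billion: reserves −£165.5B, deposits 0.
Asset purchase (from non-banks) £423 billion: reserves +£423B, deposits +£423B.
Totals: Δreserves = +£582.5B, Δdeposits = +£748B.
Δrequired reserves = 7% × +£748B = +£52.36B.
Δexcess reserves = Δreserves − Δrequired = +£582.5B − (+£52.36B) = +£530.14 billion.

+£530.14 billion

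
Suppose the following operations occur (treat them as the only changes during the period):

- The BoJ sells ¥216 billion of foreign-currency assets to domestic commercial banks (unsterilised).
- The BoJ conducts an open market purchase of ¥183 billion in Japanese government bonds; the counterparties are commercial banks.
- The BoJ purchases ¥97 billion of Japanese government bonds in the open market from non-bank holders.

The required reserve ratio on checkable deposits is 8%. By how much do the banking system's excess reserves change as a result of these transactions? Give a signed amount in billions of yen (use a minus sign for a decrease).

FX sale ¥216 billion: reserves −¥216B, deposits 0.
OMO purchase (from banks) ¥183 billion: reserves +¥183B, deposits 0.
Asset purchase (from non-banks) ¥97 billion: reserves +¥97B, deposits +¥97B.
Totals: Δreserves = +¥64B, Δdeposits = +¥97B.
Δrequired reserves = 8% × +¥97B = +¥7.76B.
Δexcess reserves = Δreserves − Δrequired = +¥64B − (+¥7.76B) = +¥56.24 billion.

+¥56.24 billion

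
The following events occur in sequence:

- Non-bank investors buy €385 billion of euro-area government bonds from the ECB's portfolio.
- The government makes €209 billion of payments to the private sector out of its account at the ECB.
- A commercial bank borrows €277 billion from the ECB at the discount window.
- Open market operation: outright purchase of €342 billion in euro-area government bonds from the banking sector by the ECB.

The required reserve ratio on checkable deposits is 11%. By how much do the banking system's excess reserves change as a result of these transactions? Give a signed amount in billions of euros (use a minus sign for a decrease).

Asset sale (to non-banks) €385 billion: reserves −€385B, deposits −€385B.
Government spending €209 billion: reserves +€209B, deposits +€209B.
Discount-window loan €277 billion: reserves +€277B, deposits 0.
OMO purchase (from banks) €342 billion: reserves +€342B, deposits 0.
Totals: Δreserves = +€443B, Δdeposits = −€176B.
Δrequired reserves = 11% × −€176B = −€19.36B.
Δexcess reserves = Δreserves − Δrequired = +€443B − (−€19.36B) = +€462.36 billion.

+€462.36 billion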